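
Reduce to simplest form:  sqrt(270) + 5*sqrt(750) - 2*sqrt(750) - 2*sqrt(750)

sqrt(270) = 3*sqrt(30); 5*sqrt(750) = 25*sqrt(30); 2*sqrt(750) = 10*sqrt(30); 2*sqrt(750) = 10*sqrt(30)
Combine: (3 + 25 - 10 - 10)·sqrt(30) = 8*sqrt(30)

8*sqrt(30)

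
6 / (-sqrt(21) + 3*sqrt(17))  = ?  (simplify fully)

(sqrt(21) + 3*sqrt(17))/22

Multiply numerator and denominator by sqrt(21) + 3*sqrt(17).
Denominator becomes 132; numerator becomes 6*sqrt(21) + 18*sqrt(17).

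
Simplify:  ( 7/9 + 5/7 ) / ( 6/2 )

Numerator: 7/9 + 5/7 = 94/63
Denominator: 6/2 = 3
Divide: (94/63) · (1/3) = 94/189

94/189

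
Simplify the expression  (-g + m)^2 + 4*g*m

(g + m)^2

Expanding gives g^2 + 2*g*m + m^2, a perfect square.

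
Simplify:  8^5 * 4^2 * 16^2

8^5 = 2^15; 4^2 = 2^4; 16^2 = 2^8
Combine exponents: 2^27

2^27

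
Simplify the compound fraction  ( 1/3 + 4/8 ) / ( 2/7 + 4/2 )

Numerator: 1/3 + 4/8 = 5/6
Denominator: 2/7 + 4/2 = 16/7
Divide: (5/6) · (7/16) = 35/96

35/96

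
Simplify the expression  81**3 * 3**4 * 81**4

81**3 = 3**12; 3**4 = 3**4; 81**4 = 3**16
Combine exponents: 3**32

3**32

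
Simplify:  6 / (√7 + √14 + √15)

Group as (√7 + √15) + √14; multiply by (√7 + √15) - √14, then rationalise the remaining surd.

(-21*√30 + 9*√15 + 12*√14 + 33*√7)/89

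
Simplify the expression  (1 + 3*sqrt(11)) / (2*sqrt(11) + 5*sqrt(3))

Multiply numerator and denominator by -5*sqrt(3) + 2*sqrt(11).
Denominator becomes -31; numerator becomes -15*sqrt(33) - 5*sqrt(3) + 2*sqrt(11) + 66.

(-66 - 2*sqrt(11) + 5*sqrt(3) + 15*sqrt(33))/31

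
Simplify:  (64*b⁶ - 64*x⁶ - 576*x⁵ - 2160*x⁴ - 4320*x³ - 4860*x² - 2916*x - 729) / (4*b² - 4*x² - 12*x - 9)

64*b⁶ - 64*x⁶ - 576*x⁵ - 2160*x⁴ - 4320*x³ - 4860*x² - 2916*x - 729 factors as -(-2*b + 2*x + 3)*(2*b + 2*x + 3)*(4*b² - 4*b*x - 6*b + 4*x² + 12*x + 9)*(4*b² + 4*b*x + 6*b + 4*x² + 12*x + 9).

16*b⁴ + 16*b²*x² + 48*b²*x + 36*b² + 16*x⁴ + 96*x³ + 216*x² + 216*x + 81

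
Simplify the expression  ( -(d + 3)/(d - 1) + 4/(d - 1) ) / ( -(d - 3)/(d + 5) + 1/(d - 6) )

(d² - d - 30)/(d² - 10*d + 13)

Numerator: -(d + 3)/(d - 1) + 4/(d - 1) = -1
Denominator: -(d - 3)/(d + 5) + 1/(d - 6) = (-d² + 10*d - 13)/(d² - d - 30)
Divide: (-1) · ((d² - d - 30)/(-d² + 10*d - 13)) = (d² - d - 30)/(d² - 10*d + 13)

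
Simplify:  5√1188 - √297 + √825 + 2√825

5√1188 = 30*√33; √297 = 3*√33; √825 = 5*√33; 2√825 = 10*√33
Combine: (30 - 3 + 5 + 10)·√33 = 42*√33

42*√33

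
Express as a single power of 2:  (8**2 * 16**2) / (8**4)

8**2 = 2**6; 16**2 = 2**8; 8**4 = 2**12
Combine exponents: 2**2

2**2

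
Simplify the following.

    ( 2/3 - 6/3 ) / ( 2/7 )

-14/3

Numerator: 2/3 - 6/3 = -4/3
Denominator: 2/7 = 2/7
Divide: (-4/3) · (7/2) = -14/3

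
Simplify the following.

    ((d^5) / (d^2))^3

Inside the bracket: d^3
Raise to the power 3: d^9

d^9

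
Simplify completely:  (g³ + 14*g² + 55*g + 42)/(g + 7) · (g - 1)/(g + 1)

Factor: g³ + 14*g² + 55*g + 42 = (g + 7)·(g + 6)·(g + 1)
Cancel the common factors (g + 7), (g + 1).

g² + 5*g - 6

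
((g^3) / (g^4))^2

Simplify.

Inside the bracket: (g^-1)
Raise to the power 2: (g^-2)

g^(-2)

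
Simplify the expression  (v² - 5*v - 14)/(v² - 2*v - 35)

(v + 2)/(v + 5)

Factor: v² - 5*v - 14 = (v + 2)·(v - 7);  v² - 2*v - 35 = (v - 7)·(v + 5)
Cancel the common factor (v - 7).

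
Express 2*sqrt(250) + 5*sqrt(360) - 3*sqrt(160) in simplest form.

28*sqrt(10)

2*sqrt(250) = 10*sqrt(10); 5*sqrt(360) = 30*sqrt(10); 3*sqrt(160) = 12*sqrt(10)
Combine: (10 + 30 - 12)·sqrt(10) = 28*sqrt(10)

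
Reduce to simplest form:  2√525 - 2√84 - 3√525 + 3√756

9*√21

2√525 = 10*√21; 2√84 = 4*√21; 3√525 = 15*√21; 3√756 = 18*√21
Combine: (10 - 4 - 15 + 18)·√21 = 9*√21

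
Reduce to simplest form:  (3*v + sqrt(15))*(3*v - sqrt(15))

9*v^2 - 15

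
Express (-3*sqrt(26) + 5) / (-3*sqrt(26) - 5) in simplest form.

(-30*sqrt(26) + 259)/209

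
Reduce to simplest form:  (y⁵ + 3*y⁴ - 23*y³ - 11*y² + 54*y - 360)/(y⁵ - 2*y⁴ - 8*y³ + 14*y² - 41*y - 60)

(y + 6)/(y + 1)

Factor: y⁵ + 3*y⁴ - 23*y³ - 11*y² + 54*y - 360 = (y + 3)·(y² - 2*y + 5)·(y - 4)·(y + 6);  y⁵ - 2*y⁴ - 8*y³ + 14*y² - 41*y - 60 = (y + 3)·(y - 4)·(y + 1)·(y² - 2*y + 5)
Cancel the common factors (y² - 2*y + 5), (y - 4), (y + 3).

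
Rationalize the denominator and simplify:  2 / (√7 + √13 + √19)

Group as (√13 + √19) + √7; multiply by (√13 + √19) - √7, then rationalise the remaining surd.

(-4*√1729 + 2*√19 + 26*√13 + 50*√7)/363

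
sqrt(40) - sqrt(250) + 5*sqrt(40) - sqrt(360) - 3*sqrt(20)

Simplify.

sqrt(40) = 2*sqrt(10); sqrt(250) = 5*sqrt(10); 5*sqrt(40) = 10*sqrt(10); sqrt(360) = 6*sqrt(10); 3*sqrt(20) = 6*sqrt(5)

-6*sqrt(5) + sqrt(10)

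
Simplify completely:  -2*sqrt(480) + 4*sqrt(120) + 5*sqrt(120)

10*sqrt(30)

2*sqrt(480) = 8*sqrt(30); 4*sqrt(120) = 8*sqrt(30); 5*sqrt(120) = 10*sqrt(30)
Combine: (-8 + 8 + 10)·sqrt(30) = 10*sqrt(30)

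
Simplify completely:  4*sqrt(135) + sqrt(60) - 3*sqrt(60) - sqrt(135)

5*sqrt(15)

4*sqrt(135) = 12*sqrt(15); sqrt(60) = 2*sqrt(15); 3*sqrt(60) = 6*sqrt(15); sqrt(135) = 3*sqrt(15)
Combine: (12 + 2 - 6 - 3)·sqrt(15) = 5*sqrt(15)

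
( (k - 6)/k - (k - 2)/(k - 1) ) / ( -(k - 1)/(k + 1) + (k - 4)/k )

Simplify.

(5*k^2 - k - 6)/(2*k^2 + 2*k - 4)

Numerator: (k - 6)/k - (k - 2)/(k - 1) = (-5*k + 6)/(k^2 - k)
Denominator: -(k - 1)/(k + 1) + (k - 4)/k = (-2*k - 4)/(k^2 + k)
Divide: ((-5*k + 6)/(k^2 - k)) · ((k^2 + k)/(-2*k - 4)) = (5*k^2 - k - 6)/(2*k^2 + 2*k - 4)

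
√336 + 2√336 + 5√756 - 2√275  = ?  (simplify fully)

√336 = 4*√21; 2√336 = 8*√21; 5√756 = 30*√21; 2√275 = 10*√11

-10*√11 + 42*√21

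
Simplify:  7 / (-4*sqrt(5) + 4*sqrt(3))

Multiply numerator and denominator by 4*sqrt(3) + 4*sqrt(5).
Denominator becomes -32; numerator becomes 28*sqrt(3) + 28*sqrt(5).

(-7*sqrt(5) - 7*sqrt(3))/8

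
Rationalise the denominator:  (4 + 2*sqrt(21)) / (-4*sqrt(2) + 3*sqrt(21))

(16*sqrt(2) + 8*sqrt(42) + 12*sqrt(21) + 126)/157

Multiply numerator and denominator by 4*sqrt(2) + 3*sqrt(21).
Denominator becomes 157; numerator becomes 16*sqrt(2) + 8*sqrt(42) + 12*sqrt(21) + 126.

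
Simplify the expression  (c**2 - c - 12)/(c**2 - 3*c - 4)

Factor: c**2 - c - 12 = (c - 4)*(c + 3);  c**2 - 3*c - 4 = (c - 4)*(c + 1)
Cancel the common factor (c - 4).

(c + 3)/(c + 1)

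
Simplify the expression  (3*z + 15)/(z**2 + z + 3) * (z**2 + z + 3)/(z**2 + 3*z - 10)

3/(z - 2)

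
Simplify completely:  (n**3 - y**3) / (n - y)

Factor as (a-b)(a**2+ab+b**2) with a=n, b=y.

n**2 + n*y + y**2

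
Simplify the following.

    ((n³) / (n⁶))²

Inside the bracket: (n^-3)
Raise to the power 2: (n^-6)

n^(-6)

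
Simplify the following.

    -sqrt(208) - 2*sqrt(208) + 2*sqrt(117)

sqrt(208) = 4*sqrt(13); 2*sqrt(208) = 8*sqrt(13); 2*sqrt(117) = 6*sqrt(13)
Combine: (-4 - 8 + 6)·sqrt(13) = -6*sqrt(13)

-6*sqrt(13)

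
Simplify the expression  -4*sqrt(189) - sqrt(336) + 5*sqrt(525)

9*sqrt(21)

4*sqrt(189) = 12*sqrt(21); sqrt(336) = 4*sqrt(21); 5*sqrt(525) = 25*sqrt(21)
Combine: (-12 - 4 + 25)·sqrt(21) = 9*sqrt(21)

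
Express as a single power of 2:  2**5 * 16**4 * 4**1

2**5 = 2**5; 16**4 = 2**16; 4**1 = 2**2
Combine exponents: 2**23

2**23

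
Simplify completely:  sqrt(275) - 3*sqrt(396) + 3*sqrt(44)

sqrt(275) = 5*sqrt(11); 3*sqrt(396) = 18*sqrt(11); 3*sqrt(44) = 6*sqrt(11)
Combine: (5 - 18 + 6)·sqrt(11) = -7*sqrt(11)

-7*sqrt(11)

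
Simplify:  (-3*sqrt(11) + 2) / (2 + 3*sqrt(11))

Multiply numerator and denominator by -3*sqrt(11) + 2.
Denominator becomes -95; numerator becomes -12*sqrt(11) + 103.

-(-3*sqrt(11) + 2)**2/95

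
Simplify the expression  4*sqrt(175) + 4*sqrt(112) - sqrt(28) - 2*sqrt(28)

30*sqrt(7)

4*sqrt(175) = 20*sqrt(7); 4*sqrt(112) = 16*sqrt(7); sqrt(28) = 2*sqrt(7); 2*sqrt(28) = 4*sqrt(7)
Combine: (20 + 16 - 2 - 4)·sqrt(7) = 30*sqrt(7)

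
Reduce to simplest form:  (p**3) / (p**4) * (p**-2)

p**(-3)

Quotient: (p**-1)
Multiply by (p**-2): add exponents.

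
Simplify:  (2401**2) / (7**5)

7**3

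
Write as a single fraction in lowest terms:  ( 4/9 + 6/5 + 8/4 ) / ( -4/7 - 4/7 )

-287/90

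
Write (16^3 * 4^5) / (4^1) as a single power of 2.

2^20

16^3 = 2^12; 4^5 = 2^10; 4^1 = 2^2
Combine exponents: 2^20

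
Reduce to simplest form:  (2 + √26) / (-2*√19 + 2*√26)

Multiply numerator and denominator by 2*√19 + 2*√26.
Denominator becomes 28; numerator becomes 4*√19 + 4*√26 + 2*√494 + 52.

(2*√19 + 2*√26 + √494 + 26)/14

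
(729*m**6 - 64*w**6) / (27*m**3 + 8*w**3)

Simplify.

Factor (3*m)**6 - (2*w)**6 and cancel (27*m**3 + 8*w**3).

27*m**3 - 8*w**3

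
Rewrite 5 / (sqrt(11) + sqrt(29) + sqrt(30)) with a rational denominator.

Group as (sqrt(11) + sqrt(30)) + sqrt(29); multiply by (sqrt(11) + sqrt(30)) - sqrt(29), then rationalise the remaining surd.

(-5*sqrt(9570) + 25*sqrt(30) + 30*sqrt(29) + 120*sqrt(11))/588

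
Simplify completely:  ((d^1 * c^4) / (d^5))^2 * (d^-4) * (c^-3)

c^5/d^12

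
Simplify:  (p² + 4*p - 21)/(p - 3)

Factor: p² + 4*p - 21 = (p - 3)·(p + 7)
Cancel the common factor (p - 3).

p + 7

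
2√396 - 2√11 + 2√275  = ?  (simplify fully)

20*√11

2√396 = 12*√11; 2√11 = 2*√11; 2√275 = 10*√11
Combine: (12 - 2 + 10)·√11 = 20*√11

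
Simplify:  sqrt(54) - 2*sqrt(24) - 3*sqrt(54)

-10*sqrt(6)

sqrt(54) = 3*sqrt(6); 2*sqrt(24) = 4*sqrt(6); 3*sqrt(54) = 9*sqrt(6)
Combine: (3 - 4 - 9)·sqrt(6) = -10*sqrt(6)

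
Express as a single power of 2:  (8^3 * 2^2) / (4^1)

2^9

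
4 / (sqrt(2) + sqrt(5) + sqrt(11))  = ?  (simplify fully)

(-sqrt(110) - 2*sqrt(11) + 4*sqrt(5) + 7*sqrt(2))/3

Group as (sqrt(5) + sqrt(11)) + sqrt(2); multiply by (sqrt(5) + sqrt(11)) - sqrt(2), then rationalise the remaining surd.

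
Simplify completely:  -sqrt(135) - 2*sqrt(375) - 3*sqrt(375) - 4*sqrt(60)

-36*sqrt(15)

sqrt(135) = 3*sqrt(15); 2*sqrt(375) = 10*sqrt(15); 3*sqrt(375) = 15*sqrt(15); 4*sqrt(60) = 8*sqrt(15)
Combine: (-3 - 10 - 15 - 8)·sqrt(15) = -36*sqrt(15)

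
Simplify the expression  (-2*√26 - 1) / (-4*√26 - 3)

(-2*√26 + 205)/407

Multiply numerator and denominator by -3 + 4*√26.
Denominator becomes -407; numerator becomes -205 + 2*√26.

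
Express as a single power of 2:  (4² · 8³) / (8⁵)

2^(-2)

4² = 2^4; 8³ = 2^9; 8⁵ = 2^15
Combine exponents: 2^(-2)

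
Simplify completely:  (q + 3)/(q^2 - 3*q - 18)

Factor: q^2 - 3*q - 18 = (q - 6)*(q + 3)
Cancel the common factor (q + 3).

1/(q - 6)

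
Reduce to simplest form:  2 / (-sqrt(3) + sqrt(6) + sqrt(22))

(-38*sqrt(6) - 24*sqrt(11) + 50*sqrt(3) + 26*sqrt(22))/97

Group as (sqrt(6) + sqrt(22)) - sqrt(3); multiply by (sqrt(6) + sqrt(22)) + sqrt(3), then rationalise the remaining surd.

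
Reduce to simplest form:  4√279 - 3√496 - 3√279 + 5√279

6*√31

4√279 = 12*√31; 3√496 = 12*√31; 3√279 = 9*√31; 5√279 = 15*√31
Combine: (12 - 12 - 9 + 15)·√31 = 6*√31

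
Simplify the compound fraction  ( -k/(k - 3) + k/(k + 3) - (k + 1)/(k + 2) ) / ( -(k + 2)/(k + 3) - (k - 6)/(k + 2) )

(k^3 + 7*k^2 + 3*k - 9)/(2*k^3 - 5*k^2 - 17*k + 42)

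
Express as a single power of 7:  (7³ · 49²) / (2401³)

7^(-5)

7³ = 7^3; 49² = 7^4; 2401³ = 7^12
Combine exponents: 7^(-5)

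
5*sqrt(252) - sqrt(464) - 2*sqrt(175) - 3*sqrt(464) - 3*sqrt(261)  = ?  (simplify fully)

5*sqrt(252) = 30*sqrt(7); sqrt(464) = 4*sqrt(29); 2*sqrt(175) = 10*sqrt(7); 3*sqrt(464) = 12*sqrt(29); 3*sqrt(261) = 9*sqrt(29)

-25*sqrt(29) + 20*sqrt(7)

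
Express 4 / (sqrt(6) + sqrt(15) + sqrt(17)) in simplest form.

Group as (sqrt(6) + sqrt(17)) + sqrt(15); multiply by (sqrt(6) + sqrt(17)) - sqrt(15), then rationalise the remaining surd.

(-3*sqrt(170) + 2*sqrt(17) + 4*sqrt(15) + 13*sqrt(6))/43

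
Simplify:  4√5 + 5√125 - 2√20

4√5 = 4*√5; 5√125 = 25*√5; 2√20 = 4*√5
Combine: (4 + 25 - 4)·√5 = 25*√5

25*√5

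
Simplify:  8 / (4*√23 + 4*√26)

Multiply numerator and denominator by -4*√26 + 4*√23.
Denominator becomes -48; numerator becomes -32*√26 + 32*√23.

(-2*√23 + 2*√26)/3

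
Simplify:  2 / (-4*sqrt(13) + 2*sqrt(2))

(-2*sqrt(13) - sqrt(2))/50

Multiply numerator and denominator by 2*sqrt(2) + 4*sqrt(13).
Denominator becomes -200; numerator becomes 4*sqrt(2) + 8*sqrt(13).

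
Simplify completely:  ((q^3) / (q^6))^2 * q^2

q^(-4)

Inside the bracket: (q^-3)
Raise to the power 2: (q^-6)
Multiply by q^2: add exponents.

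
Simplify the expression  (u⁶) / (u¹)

Quotient: u⁵

u⁵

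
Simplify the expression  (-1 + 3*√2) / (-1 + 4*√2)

Multiply numerator and denominator by -4*√2 - 1.
Denominator becomes -31; numerator becomes -23 + √2.

(-√2 + 23)/31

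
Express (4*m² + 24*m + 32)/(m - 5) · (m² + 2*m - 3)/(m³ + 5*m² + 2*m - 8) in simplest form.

Factor: 4*m² + 24*m + 32 = 4·(m + 4)·(m + 2);  m² + 2*m - 3 = (m - 1)·(m + 3);  m³ + 5*m² + 2*m - 8 = (m + 4)·(m + 2)·(m - 1)
Cancel the common factors (m - 1), (m + 4), (m + 2).

(4*m + 12)/(m - 5)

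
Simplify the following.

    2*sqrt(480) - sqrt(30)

7*sqrt(30)

2*sqrt(480) = 8*sqrt(30); sqrt(30) = sqrt(30)
Combine: (8 - 1)·sqrt(30) = 7*sqrt(30)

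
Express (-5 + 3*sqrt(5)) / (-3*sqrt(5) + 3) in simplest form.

Multiply numerator and denominator by 3 + 3*sqrt(5).
Denominator becomes -36; numerator becomes -6*sqrt(5) + 30.

(-5 + sqrt(5))/6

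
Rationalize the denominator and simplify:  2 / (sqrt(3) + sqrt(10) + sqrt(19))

(-sqrt(570) - 3*sqrt(19) + 6*sqrt(10) + 13*sqrt(3))/21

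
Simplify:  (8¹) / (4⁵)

2^(-7)

8¹ = 2^3; 4⁵ = 2^10
Combine exponents: 2^(-7)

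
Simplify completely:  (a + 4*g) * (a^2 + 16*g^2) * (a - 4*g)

Pair the conjugate factors: (a+(4*g))(a-(4*g)) = a^2 - 16*g^2, then repeat with the next factor.

a^4 - 256*g^4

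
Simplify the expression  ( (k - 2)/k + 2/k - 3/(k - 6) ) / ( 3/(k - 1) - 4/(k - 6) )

(-k**2 + 10*k - 9)/(k + 14)

Numerator: (k - 2)/k + 2/k - 3/(k - 6) = (k - 9)/(k - 6)
Denominator: 3/(k - 1) - 4/(k - 6) = (-k - 14)/(k**2 - 7*k + 6)
Divide: ((k - 9)/(k - 6)) · ((k**2 - 7*k + 6)/(-k - 14)) = (-k**2 + 10*k - 9)/(k + 14)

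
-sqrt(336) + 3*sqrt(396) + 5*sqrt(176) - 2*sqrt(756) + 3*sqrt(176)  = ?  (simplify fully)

-16*sqrt(21) + 50*sqrt(11)

sqrt(336) = 4*sqrt(21); 3*sqrt(396) = 18*sqrt(11); 5*sqrt(176) = 20*sqrt(11); 2*sqrt(756) = 12*sqrt(21); 3*sqrt(176) = 12*sqrt(11)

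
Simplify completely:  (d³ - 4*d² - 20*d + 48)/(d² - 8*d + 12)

d + 4

Factor: d³ - 4*d² - 20*d + 48 = (d - 2)·(d + 4)·(d - 6);  d² - 8*d + 12 = (d - 6)·(d - 2)
Cancel the common factors (d - 6), (d - 2).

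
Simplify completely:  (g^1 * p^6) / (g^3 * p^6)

g^(-2)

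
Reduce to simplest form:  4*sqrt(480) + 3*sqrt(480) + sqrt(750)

4*sqrt(480) = 16*sqrt(30); 3*sqrt(480) = 12*sqrt(30); sqrt(750) = 5*sqrt(30)
Combine: (16 + 12 + 5)·sqrt(30) = 33*sqrt(30)

33*sqrt(30)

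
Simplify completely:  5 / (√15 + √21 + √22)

(-15*√770 + 35*√22 + 40*√21 + 70*√15)/532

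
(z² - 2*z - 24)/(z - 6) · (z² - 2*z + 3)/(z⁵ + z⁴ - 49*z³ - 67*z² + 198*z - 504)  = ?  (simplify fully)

Factor: z² - 2*z - 24 = (z - 6)·(z + 4);  z⁵ + z⁴ - 49*z³ - 67*z² + 198*z - 504 = (z + 6)·(z - 7)·(z² - 2*z + 3)·(z + 4)
Cancel the common factors (z² - 2*z + 3), (z + 4), (z - 6).

1/(z² - z - 42)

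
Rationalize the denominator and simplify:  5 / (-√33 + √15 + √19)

Group as (√15 + √19) - √33; multiply by (√15 + √19) + √33, then rationalise the remaining surd.

(-5*√33 + 145*√19 + 185*√15 + 30*√1045)/1139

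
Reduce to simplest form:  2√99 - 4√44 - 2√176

-10*√11

2√99 = 6*√11; 4√44 = 8*√11; 2√176 = 8*√11
Combine: (6 - 8 - 8)·√11 = -10*√11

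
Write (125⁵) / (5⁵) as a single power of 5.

5^10

125⁵ = 5^15; 5⁵ = 5^5
Combine exponents: 5^10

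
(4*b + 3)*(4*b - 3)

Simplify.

16*b**2 - 9

Difference of squares with P = 4*b, Q = 3.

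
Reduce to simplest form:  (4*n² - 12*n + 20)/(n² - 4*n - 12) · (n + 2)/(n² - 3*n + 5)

Factor: 4*n² - 12*n + 20 = 4·(n² - 3*n + 5);  n² - 4*n - 12 = (n - 6)·(n + 2)
Cancel the common factors (n² - 3*n + 5), (n + 2).

4/(n - 6)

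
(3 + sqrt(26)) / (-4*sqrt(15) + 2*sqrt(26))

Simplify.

(-2*sqrt(390) - 26 - 6*sqrt(15) - 3*sqrt(26))/68

Multiply numerator and denominator by 2*sqrt(26) + 4*sqrt(15).
Denominator becomes -136; numerator becomes 6*sqrt(26) + 12*sqrt(15) + 52 + 4*sqrt(390).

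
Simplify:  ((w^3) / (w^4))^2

w^(-2)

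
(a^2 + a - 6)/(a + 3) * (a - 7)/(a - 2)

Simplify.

a - 7

Factor: a^2 + a - 6 = (a - 2)*(a + 3)
Cancel the common factors (a - 2), (a + 3).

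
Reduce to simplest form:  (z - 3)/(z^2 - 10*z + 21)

Factor: z^2 - 10*z + 21 = (z - 7)*(z - 3)
Cancel the common factor (z - 3).

1/(z - 7)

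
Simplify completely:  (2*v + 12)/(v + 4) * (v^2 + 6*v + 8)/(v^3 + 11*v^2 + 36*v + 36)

2/(v + 3)

Factor: 2*v + 12 = 2*(v + 6);  v^2 + 6*v + 8 = (v + 4)*(v + 2);  v^3 + 11*v^2 + 36*v + 36 = (v + 6)*(v + 3)*(v + 2)
Cancel the common factors (v + 2), (v + 6), (v + 4).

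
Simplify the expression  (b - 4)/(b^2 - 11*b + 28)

1/(b - 7)

Factor: b^2 - 11*b + 28 = (b - 7)*(b - 4)
Cancel the common factor (b - 4).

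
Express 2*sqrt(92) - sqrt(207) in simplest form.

2*sqrt(92) = 4*sqrt(23); sqrt(207) = 3*sqrt(23)
Combine: (4 - 3)·sqrt(23) = sqrt(23)

sqrt(23)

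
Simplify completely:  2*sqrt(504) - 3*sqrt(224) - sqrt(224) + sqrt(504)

2*sqrt(504) = 12*sqrt(14); 3*sqrt(224) = 12*sqrt(14); sqrt(224) = 4*sqrt(14); sqrt(504) = 6*sqrt(14)
Combine: (12 - 12 - 4 + 6)·sqrt(14) = 2*sqrt(14)

2*sqrt(14)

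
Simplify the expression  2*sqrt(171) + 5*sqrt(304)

26*sqrt(19)

2*sqrt(171) = 6*sqrt(19); 5*sqrt(304) = 20*sqrt(19)
Combine: (6 + 20)·sqrt(19) = 26*sqrt(19)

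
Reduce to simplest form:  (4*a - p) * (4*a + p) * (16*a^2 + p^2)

256*a^4 - p^4

Telescope via difference of squares: ((4*a)+p)((4*a)-p) = 16*a^2 - p^2, then repeat with the next factor.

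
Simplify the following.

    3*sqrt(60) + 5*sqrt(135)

21*sqrt(15)

3*sqrt(60) = 6*sqrt(15); 5*sqrt(135) = 15*sqrt(15)
Combine: (6 + 15)·sqrt(15) = 21*sqrt(15)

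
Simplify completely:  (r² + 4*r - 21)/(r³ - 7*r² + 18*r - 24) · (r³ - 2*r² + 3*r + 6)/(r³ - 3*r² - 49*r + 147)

(r + 1)/(r² - 11*r + 28)

Factor: r² + 4*r - 21 = (r + 7)·(r - 3);  r³ - 7*r² + 18*r - 24 = (r - 4)·(r² - 3*r + 6);  r³ - 2*r² + 3*r + 6 = (r + 1)·(r² - 3*r + 6);  r³ - 3*r² - 49*r + 147 = (r - 3)·(r - 7)·(r + 7)
Cancel the common factors (r² - 3*r + 6), (r + 7), (r - 3).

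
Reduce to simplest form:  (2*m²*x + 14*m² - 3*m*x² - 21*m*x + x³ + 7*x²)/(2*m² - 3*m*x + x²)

x + 7

Factor: 2*m²*x + 14*m² - 3*m*x² - 21*m*x + x³ + 7*x² = (x + 7)·(-m + x)·(-2*m + x);  2*m² - 3*m*x + x² = (-m + x)·(-2*m + x)
Cancel the common factors (-m + x), (-2*m + x).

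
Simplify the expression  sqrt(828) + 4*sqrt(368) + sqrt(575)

27*sqrt(23)

sqrt(828) = 6*sqrt(23); 4*sqrt(368) = 16*sqrt(23); sqrt(575) = 5*sqrt(23)
Combine: (6 + 16 + 5)·sqrt(23) = 27*sqrt(23)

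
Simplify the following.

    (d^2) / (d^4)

d^(-2)

Quotient: (d^-2)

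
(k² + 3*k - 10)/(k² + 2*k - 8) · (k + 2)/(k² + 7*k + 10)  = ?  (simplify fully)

1/(k + 4)

Factor: k² + 3*k - 10 = (k - 2)·(k + 5);  k² + 2*k - 8 = (k - 2)·(k + 4);  k² + 7*k + 10 = (k + 2)·(k + 5)
Cancel the common factors (k - 2), (k + 5), (k + 2).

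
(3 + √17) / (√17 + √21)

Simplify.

Multiply numerator and denominator by -√21 + √17.
Denominator becomes -4; numerator becomes -√357 - 3*√21 + 3*√17 + 17.

(-17 - 3*√17 + 3*√21 + √357)/4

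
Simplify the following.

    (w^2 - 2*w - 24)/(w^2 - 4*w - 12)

Factor: w^2 - 2*w - 24 = (w + 4)*(w - 6);  w^2 - 4*w - 12 = (w + 2)*(w - 6)
Cancel the common factor (w - 6).

(w + 4)/(w + 2)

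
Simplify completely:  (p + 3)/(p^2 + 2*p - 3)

1/(p - 1)

Factor: p^2 + 2*p - 3 = (p - 1)*(p + 3)
Cancel the common factor (p + 3).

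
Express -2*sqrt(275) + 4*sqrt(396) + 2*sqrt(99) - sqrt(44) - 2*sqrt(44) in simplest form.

2*sqrt(275) = 10*sqrt(11); 4*sqrt(396) = 24*sqrt(11); 2*sqrt(99) = 6*sqrt(11); sqrt(44) = 2*sqrt(11); 2*sqrt(44) = 4*sqrt(11)
Combine: (-10 + 24 + 6 - 2 - 4)·sqrt(11) = 14*sqrt(11)

14*sqrt(11)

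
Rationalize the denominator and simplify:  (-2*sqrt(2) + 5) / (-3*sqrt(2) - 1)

-sqrt(2) + 1

Multiply numerator and denominator by -1 + 3*sqrt(2).
Denominator becomes -17; numerator becomes -17 + 17*sqrt(2).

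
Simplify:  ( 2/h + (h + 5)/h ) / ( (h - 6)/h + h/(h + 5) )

Numerator: 2/h + (h + 5)/h = (h + 7)/h
Denominator: (h - 6)/h + h/(h + 5) = (2*h² - h - 30)/(h² + 5*h)
Divide: ((h + 7)/h) · ((h² + 5*h)/(2*h² - h - 30)) = (h² + 12*h + 35)/(2*h² - h - 30)

(h² + 12*h + 35)/(2*h² - h - 30)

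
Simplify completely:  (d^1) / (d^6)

Quotient: (d^-5)

d^(-5)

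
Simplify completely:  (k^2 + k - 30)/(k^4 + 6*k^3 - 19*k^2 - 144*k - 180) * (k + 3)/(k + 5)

1/(k^2 + 7*k + 10)

Factor: k^2 + k - 30 = (k - 5)*(k + 6);  k^4 + 6*k^3 - 19*k^2 - 144*k - 180 = (k + 2)*(k + 3)*(k + 6)*(k - 5)
Cancel the common factors (k - 5), (k + 6), (k + 3).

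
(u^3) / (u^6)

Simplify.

Quotient: (u^-3)

u^(-3)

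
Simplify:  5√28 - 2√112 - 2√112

5√28 = 10*√7; 2√112 = 8*√7; 2√112 = 8*√7
Combine: (10 - 8 - 8)·√7 = -6*√7

-6*√7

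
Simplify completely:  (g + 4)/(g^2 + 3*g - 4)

1/(g - 1)

Factor: g^2 + 3*g - 4 = (g + 4)*(g - 1)
Cancel the common factor (g + 4).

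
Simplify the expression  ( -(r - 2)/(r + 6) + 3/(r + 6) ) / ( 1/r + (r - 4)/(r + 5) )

Numerator: -(r - 2)/(r + 6) + 3/(r + 6) = (-r + 5)/(r + 6)
Denominator: 1/r + (r - 4)/(r + 5) = (r^2 - 3*r + 5)/(r^2 + 5*r)
Divide: ((-r + 5)/(r + 6)) · ((r^2 + 5*r)/(r^2 - 3*r + 5)) = (-r^3 + 25*r)/(r^3 + 3*r^2 - 13*r + 30)

(-r^3 + 25*r)/(r^3 + 3*r^2 - 13*r + 30)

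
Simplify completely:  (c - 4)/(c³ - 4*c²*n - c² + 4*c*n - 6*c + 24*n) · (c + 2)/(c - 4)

Factor: c³ - 4*c²*n - c² + 4*c*n - 6*c + 24*n = (c + 2)·(c - 4*n)·(c - 3)
Cancel the common factors (c + 2), (c - 4).

1/(c² - 4*c*n - 3*c + 12*n)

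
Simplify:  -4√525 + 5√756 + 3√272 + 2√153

10*√21 + 18*√17

4√525 = 20*√21; 5√756 = 30*√21; 3√272 = 12*√17; 2√153 = 6*√17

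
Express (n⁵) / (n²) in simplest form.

n³

Quotient: n³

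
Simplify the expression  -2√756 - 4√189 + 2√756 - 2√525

-22*√21

2√756 = 12*√21; 4√189 = 12*√21; 2√756 = 12*√21; 2√525 = 10*√21
Combine: (-12 - 12 + 12 - 10)·√21 = -22*√21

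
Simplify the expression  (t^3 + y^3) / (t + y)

t^2 - t*y + y^2

y^3 + t^3 = (t + y)(t^2 - t*y + y^2).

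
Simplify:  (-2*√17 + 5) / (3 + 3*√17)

(-39 + 7*√17)/48

Multiply numerator and denominator by -3*√17 + 3.
Denominator becomes -144; numerator becomes -21*√17 + 117.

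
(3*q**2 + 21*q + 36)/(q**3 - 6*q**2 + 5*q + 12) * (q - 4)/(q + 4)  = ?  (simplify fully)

(3*q + 9)/(q**2 - 2*q - 3)

Factor: 3*q**2 + 21*q + 36 = 3*(q + 4)*(q + 3);  q**3 - 6*q**2 + 5*q + 12 = (q - 4)*(q + 1)*(q - 3)
Cancel the common factors (q - 4), (q + 4).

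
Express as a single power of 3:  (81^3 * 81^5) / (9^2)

3^28

81^3 = 3^12; 81^5 = 3^20; 9^2 = 3^4
Combine exponents: 3^28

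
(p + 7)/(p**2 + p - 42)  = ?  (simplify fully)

1/(p - 6)

Factor: p**2 + p - 42 = (p + 7)*(p - 6)
Cancel the common factor (p + 7).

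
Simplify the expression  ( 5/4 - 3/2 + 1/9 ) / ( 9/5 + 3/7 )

-175/2808

Numerator: 5/4 - 3/2 + 1/9 = -5/36
Denominator: 9/5 + 3/7 = 78/35
Divide: (-5/36) · (35/78) = -175/2808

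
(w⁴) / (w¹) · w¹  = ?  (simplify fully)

w⁴

Quotient: w³
Multiply by w¹: add exponents.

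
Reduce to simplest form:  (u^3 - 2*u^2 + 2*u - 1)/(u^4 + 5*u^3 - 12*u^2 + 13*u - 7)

Factor: u^3 - 2*u^2 + 2*u - 1 = (u - 1)*(u^2 - u + 1);  u^4 + 5*u^3 - 12*u^2 + 13*u - 7 = (u - 1)*(u^2 - u + 1)*(u + 7)
Cancel the common factors (u^2 - u + 1), (u - 1).

1/(u + 7)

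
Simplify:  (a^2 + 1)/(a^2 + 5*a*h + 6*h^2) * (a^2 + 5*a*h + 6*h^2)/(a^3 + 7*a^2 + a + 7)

1/(a + 7)

Factor: a^2 + 5*a*h + 6*h^2 = (a + 2*h)*(a + 3*h);  a^2 + 5*a*h + 6*h^2 = (a + 3*h)*(a + 2*h);  a^3 + 7*a^2 + a + 7 = (a + 7)*(a^2 + 1)
Cancel the common factors (a^2 + 1), (a + 2*h), (a + 3*h).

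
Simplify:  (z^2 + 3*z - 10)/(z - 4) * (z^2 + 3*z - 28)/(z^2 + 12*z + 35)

z - 2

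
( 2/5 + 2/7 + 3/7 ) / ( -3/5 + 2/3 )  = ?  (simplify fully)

117/7

Numerator: 2/5 + 2/7 + 3/7 = 39/35
Denominator: -3/5 + 2/3 = 1/15
Divide: (39/35) · (15) = 117/7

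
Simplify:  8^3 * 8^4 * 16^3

2^33

8^3 = 2^9; 8^4 = 2^12; 16^3 = 2^12
Combine exponents: 2^33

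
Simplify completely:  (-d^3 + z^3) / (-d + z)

Factor as (a-b)(a^2+ab+b^2) with a=z, b=d.

d^2 + d*z + z^2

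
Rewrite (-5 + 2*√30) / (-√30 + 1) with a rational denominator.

(-55 + 3*√30)/29

Multiply numerator and denominator by 1 + √30.
Denominator becomes -29; numerator becomes -3*√30 + 55.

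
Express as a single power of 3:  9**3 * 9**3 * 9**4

9**3 = 3**6; 9**3 = 3**6; 9**4 = 3**8
Combine exponents: 3**20

3**20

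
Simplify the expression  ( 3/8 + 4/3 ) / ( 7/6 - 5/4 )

-41/2

Numerator: 3/8 + 4/3 = 41/24
Denominator: 7/6 - 5/4 = -1/12
Divide: (41/24) · (-12) = -41/2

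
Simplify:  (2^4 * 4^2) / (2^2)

2^6

2^4 = 2^4; 4^2 = 2^4; 2^2 = 2^2
Combine exponents: 2^6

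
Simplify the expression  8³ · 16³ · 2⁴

8³ = 2^9; 16³ = 2^12; 2⁴ = 2^4
Combine exponents: 2^25

2^25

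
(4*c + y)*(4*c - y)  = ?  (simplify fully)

(4*c)^2 - (y)^2 = 16*c^2 - y^2.

16*c^2 - y^2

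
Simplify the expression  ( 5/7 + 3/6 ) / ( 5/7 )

17/10

Numerator: 5/7 + 3/6 = 17/14
Denominator: 5/7 = 5/7
Divide: (17/14) · (7/5) = 17/10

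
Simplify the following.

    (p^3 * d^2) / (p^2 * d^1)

d*p

Quotient: p^1 * d^1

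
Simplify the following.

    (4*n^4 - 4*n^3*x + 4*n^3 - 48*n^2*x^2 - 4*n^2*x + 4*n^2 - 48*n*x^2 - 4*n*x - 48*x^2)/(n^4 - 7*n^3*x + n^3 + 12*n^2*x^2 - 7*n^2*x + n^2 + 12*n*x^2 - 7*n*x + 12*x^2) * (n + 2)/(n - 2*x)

(4*n^2 + 12*n*x + 8*n + 24*x)/(n^2 - 5*n*x + 6*x^2)

Factor: 4*n^4 - 4*n^3*x + 4*n^3 - 48*n^2*x^2 - 4*n^2*x + 4*n^2 - 48*n*x^2 - 4*n*x - 48*x^2 = 4*(n^2 + n + 1)*(n - 4*x)*(n + 3*x);  n^4 - 7*n^3*x + n^3 + 12*n^2*x^2 - 7*n^2*x + n^2 + 12*n*x^2 - 7*n*x + 12*x^2 = (n - 4*x)*(n^2 + n + 1)*(n - 3*x)
Cancel the common factors (n^2 + n + 1), (n - 4*x).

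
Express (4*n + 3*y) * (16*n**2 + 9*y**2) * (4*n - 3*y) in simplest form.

256*n**4 - 81*y**4

Pair the conjugate factors: ((4*n)+(3*y))((4*n)-(3*y)) = 16*n**2 - 9*y**2, then repeat with the next factor.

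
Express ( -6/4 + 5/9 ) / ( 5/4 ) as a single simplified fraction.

Numerator: -6/4 + 5/9 = -17/18
Denominator: 5/4 = 5/4
Divide: (-17/18) · (4/5) = -34/45

-34/45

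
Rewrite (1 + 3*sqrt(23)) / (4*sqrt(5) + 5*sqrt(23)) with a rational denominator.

(-12*sqrt(115) - 4*sqrt(5) + 5*sqrt(23) + 345)/495

Multiply numerator and denominator by -4*sqrt(5) + 5*sqrt(23).
Denominator becomes 495; numerator becomes -12*sqrt(115) - 4*sqrt(5) + 5*sqrt(23) + 345.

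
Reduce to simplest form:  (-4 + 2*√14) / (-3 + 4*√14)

(-2*√14 + 20)/43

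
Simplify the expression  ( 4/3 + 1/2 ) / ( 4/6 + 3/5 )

Numerator: 4/3 + 1/2 = 11/6
Denominator: 4/6 + 3/5 = 19/15
Divide: (11/6) · (15/19) = 55/38

55/38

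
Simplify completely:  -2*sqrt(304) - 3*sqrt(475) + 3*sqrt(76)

-17*sqrt(19)

2*sqrt(304) = 8*sqrt(19); 3*sqrt(475) = 15*sqrt(19); 3*sqrt(76) = 6*sqrt(19)
Combine: (-8 - 15 + 6)·sqrt(19) = -17*sqrt(19)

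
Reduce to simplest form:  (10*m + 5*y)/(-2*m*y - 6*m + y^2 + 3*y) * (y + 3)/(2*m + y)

Factor: 10*m + 5*y = 5*(2*m + y);  -2*m*y - 6*m + y^2 + 3*y = (y + 3)*(-2*m + y)
Cancel the common factors (y + 3), (2*m + y).

5/(-2*m + y)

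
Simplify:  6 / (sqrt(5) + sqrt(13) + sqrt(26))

Group as (sqrt(5) + sqrt(26)) + sqrt(13); multiply by (sqrt(5) + sqrt(26)) - sqrt(13), then rationalise the remaining surd.

(-39*sqrt(10) - 12*sqrt(26) + 27*sqrt(13) + 51*sqrt(5))/49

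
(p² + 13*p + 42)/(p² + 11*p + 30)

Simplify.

(p + 7)/(p + 5)

Factor: p² + 13*p + 42 = (p + 7)·(p + 6);  p² + 11*p + 30 = (p + 5)·(p + 6)
Cancel the common factor (p + 6).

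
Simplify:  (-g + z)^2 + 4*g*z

(g + z)^2

Expand the square and combine the 4*g*z term.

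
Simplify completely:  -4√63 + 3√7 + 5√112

11*√7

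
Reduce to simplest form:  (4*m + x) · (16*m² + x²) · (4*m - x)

256*m⁴ - x⁴

((4*m)+x)((4*m)-x) = 16*m² - x²; continue pairing.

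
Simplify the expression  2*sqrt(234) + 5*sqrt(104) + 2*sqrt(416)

24*sqrt(26)

2*sqrt(234) = 6*sqrt(26); 5*sqrt(104) = 10*sqrt(26); 2*sqrt(416) = 8*sqrt(26)
Combine: (6 + 10 + 8)·sqrt(26) = 24*sqrt(26)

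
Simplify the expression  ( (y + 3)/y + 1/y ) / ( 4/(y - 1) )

(y² + 3*y - 4)/(4*y)

Numerator: (y + 3)/y + 1/y = (y + 4)/y
Denominator: 4/(y - 1) = 4/(y - 1)
Divide: ((y + 4)/y) · (y/4 - 1/4) = (y² + 3*y - 4)/(4*y)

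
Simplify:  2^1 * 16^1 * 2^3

2^1 = 2^1; 16^1 = 2^4; 2^3 = 2^3
Combine exponents: 2^8

2^8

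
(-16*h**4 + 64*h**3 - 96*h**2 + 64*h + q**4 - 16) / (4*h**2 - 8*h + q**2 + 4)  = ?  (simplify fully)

-4*h**2 + 8*h + q**2 - 4

Factor q**4 - (2*h - 2)**4 and cancel (q**2 + (2*h - 2)**2).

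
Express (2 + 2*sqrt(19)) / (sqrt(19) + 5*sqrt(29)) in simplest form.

Multiply numerator and denominator by -5*sqrt(29) + sqrt(19).
Denominator becomes -706; numerator becomes -10*sqrt(551) - 10*sqrt(29) + 2*sqrt(19) + 38.

(-19 - sqrt(19) + 5*sqrt(29) + 5*sqrt(551))/353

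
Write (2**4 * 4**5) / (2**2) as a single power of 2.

2**12

2**4 = 2**4; 4**5 = 2**10; 2**2 = 2**2
Combine exponents: 2**12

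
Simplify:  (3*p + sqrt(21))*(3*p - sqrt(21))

(3*p)^2 - (sqrt(21))^2 = 9*p^2 - 21.

9*p^2 - 21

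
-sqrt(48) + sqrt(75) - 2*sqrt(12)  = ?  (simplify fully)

sqrt(48) = 4*sqrt(3); sqrt(75) = 5*sqrt(3); 2*sqrt(12) = 4*sqrt(3)
Combine: (-4 + 5 - 4)·sqrt(3) = -3*sqrt(3)

-3*sqrt(3)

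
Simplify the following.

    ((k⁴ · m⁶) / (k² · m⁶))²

k⁴

Inside the bracket: k²
Raise to the power 2: k⁴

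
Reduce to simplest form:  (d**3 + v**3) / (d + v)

Apply the sum-of-cubes factorisation and cancel (d + v).

d**2 - d*v + v**2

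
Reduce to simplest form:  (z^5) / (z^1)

z^4

Quotient: z^4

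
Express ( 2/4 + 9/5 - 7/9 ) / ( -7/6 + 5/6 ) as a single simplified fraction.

-137/30

Numerator: 2/4 + 9/5 - 7/9 = 137/90
Denominator: -7/6 + 5/6 = -1/3
Divide: (137/90) · (-3) = -137/30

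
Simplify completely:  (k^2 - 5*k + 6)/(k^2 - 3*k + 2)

(k - 3)/(k - 1)

Factor: k^2 - 5*k + 6 = (k - 2)*(k - 3);  k^2 - 3*k + 2 = (k - 2)*(k - 1)
Cancel the common factor (k - 2).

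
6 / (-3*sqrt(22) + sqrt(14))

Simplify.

Multiply numerator and denominator by sqrt(14) + 3*sqrt(22).
Denominator becomes -184; numerator becomes 6*sqrt(14) + 18*sqrt(22).

(-9*sqrt(22) - 3*sqrt(14))/92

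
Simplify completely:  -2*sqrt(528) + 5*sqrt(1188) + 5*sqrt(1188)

2*sqrt(528) = 8*sqrt(33); 5*sqrt(1188) = 30*sqrt(33); 5*sqrt(1188) = 30*sqrt(33)
Combine: (-8 + 30 + 30)·sqrt(33) = 52*sqrt(33)

52*sqrt(33)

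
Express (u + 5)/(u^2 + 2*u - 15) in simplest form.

1/(u - 3)

Factor: u^2 + 2*u - 15 = (u + 5)*(u - 3)
Cancel the common factor (u + 5).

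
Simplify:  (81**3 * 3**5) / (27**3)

81**3 = 3**12; 3**5 = 3**5; 27**3 = 3**9
Combine exponents: 3**8

3**8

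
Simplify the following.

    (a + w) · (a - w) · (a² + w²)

a⁴ - w⁴

Pair the conjugate factors: (a+w)(a-w) = a² - w², then repeat with the next factor.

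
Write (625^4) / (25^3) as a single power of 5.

5^10

625^4 = 5^16; 25^3 = 5^6
Combine exponents: 5^10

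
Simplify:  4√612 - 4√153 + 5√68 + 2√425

4√612 = 24*√17; 4√153 = 12*√17; 5√68 = 10*√17; 2√425 = 10*√17
Combine: (24 - 12 + 10 + 10)·√17 = 32*√17

32*√17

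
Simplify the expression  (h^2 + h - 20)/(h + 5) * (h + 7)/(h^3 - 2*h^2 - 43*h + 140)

Factor: h^2 + h - 20 = (h - 4)*(h + 5);  h^3 - 2*h^2 - 43*h + 140 = (h - 5)*(h + 7)*(h - 4)
Cancel the common factors (h + 7), (h - 4), (h + 5).

1/(h - 5)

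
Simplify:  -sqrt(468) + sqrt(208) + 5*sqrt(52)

8*sqrt(13)

sqrt(468) = 6*sqrt(13); sqrt(208) = 4*sqrt(13); 5*sqrt(52) = 10*sqrt(13)
Combine: (-6 + 4 + 10)·sqrt(13) = 8*sqrt(13)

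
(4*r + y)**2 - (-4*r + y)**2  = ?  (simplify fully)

Only the odd-power cross terms survive.

16*r*y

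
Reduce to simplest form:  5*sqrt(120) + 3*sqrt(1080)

28*sqrt(30)

5*sqrt(120) = 10*sqrt(30); 3*sqrt(1080) = 18*sqrt(30)
Combine: (10 + 18)·sqrt(30) = 28*sqrt(30)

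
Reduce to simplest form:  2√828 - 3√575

-3*√23

2√828 = 12*√23; 3√575 = 15*√23
Combine: (12 - 15)·√23 = -3*√23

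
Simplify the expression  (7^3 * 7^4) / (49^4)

7^(-1)

7^3 = 7^3; 7^4 = 7^4; 49^4 = 7^8
Combine exponents: 7^(-1)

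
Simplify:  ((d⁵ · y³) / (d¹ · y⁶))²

d⁸/y⁶

Inside the bracket: d⁴ · (y^-3)
Raise to the power 2: d⁸ · (y^-6)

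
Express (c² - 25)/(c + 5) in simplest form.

c - 5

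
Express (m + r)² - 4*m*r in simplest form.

After expansion: m² - 2*m*r + r² — a perfect-square trinomial.

(m - r)²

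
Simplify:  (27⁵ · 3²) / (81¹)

3^13

27⁵ = 3^15; 3² = 3^2; 81¹ = 3^4
Combine exponents: 3^13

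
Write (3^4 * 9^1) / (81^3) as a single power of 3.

3^(-6)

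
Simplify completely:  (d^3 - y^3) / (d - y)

Factor as (a-b)(a^2+ab+b^2) with a=d, b=y.

d^2 + d*y + y^2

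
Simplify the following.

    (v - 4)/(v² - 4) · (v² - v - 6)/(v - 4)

Factor: v² - 4 = (v + 2)·(v - 2);  v² - v - 6 = (v - 3)·(v + 2)
Cancel the common factors (v - 4), (v + 2).

(v - 3)/(v - 2)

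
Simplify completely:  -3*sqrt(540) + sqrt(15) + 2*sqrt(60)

3*sqrt(540) = 18*sqrt(15); sqrt(15) = sqrt(15); 2*sqrt(60) = 4*sqrt(15)
Combine: (-18 + 1 + 4)·sqrt(15) = -13*sqrt(15)

-13*sqrt(15)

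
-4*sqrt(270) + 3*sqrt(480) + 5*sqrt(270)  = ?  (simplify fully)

4*sqrt(270) = 12*sqrt(30); 3*sqrt(480) = 12*sqrt(30); 5*sqrt(270) = 15*sqrt(30)
Combine: (-12 + 12 + 15)·sqrt(30) = 15*sqrt(30)

15*sqrt(30)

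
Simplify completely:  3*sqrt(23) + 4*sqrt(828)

27*sqrt(23)

3*sqrt(23) = 3*sqrt(23); 4*sqrt(828) = 24*sqrt(23)
Combine: (3 + 24)·sqrt(23) = 27*sqrt(23)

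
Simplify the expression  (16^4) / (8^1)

2^13

16^4 = 2^16; 8^1 = 2^3
Combine exponents: 2^13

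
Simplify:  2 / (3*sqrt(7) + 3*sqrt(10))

(-2*sqrt(7) + 2*sqrt(10))/9

Multiply numerator and denominator by -3*sqrt(7) + 3*sqrt(10).
Denominator becomes 27; numerator becomes -6*sqrt(7) + 6*sqrt(10).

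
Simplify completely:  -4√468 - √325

4√468 = 24*√13; √325 = 5*√13
Combine: (-24 - 5)·√13 = -29*√13

-29*√13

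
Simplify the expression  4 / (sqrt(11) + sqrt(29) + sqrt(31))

(-8*sqrt(9889) + 36*sqrt(31) + 52*sqrt(29) + 196*sqrt(11))/1195

Group as (sqrt(11) + sqrt(31)) + sqrt(29); multiply by (sqrt(11) + sqrt(31)) - sqrt(29), then rationalise the remaining surd.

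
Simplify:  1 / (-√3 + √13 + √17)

(-27*√3 - √17 + 7*√13 + 2*√663)/155

Group as (√13 + √17) - √3; multiply by (√13 + √17) + √3, then rationalise the remaining surd.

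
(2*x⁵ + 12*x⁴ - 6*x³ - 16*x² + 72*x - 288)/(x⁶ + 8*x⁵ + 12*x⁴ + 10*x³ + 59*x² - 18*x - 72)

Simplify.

Factor: 2*x⁵ + 12*x⁴ - 6*x³ - 16*x² + 72*x - 288 = 2·(x - 2)·(x² - x + 4)·(x + 6)·(x + 3);  x⁶ + 8*x⁵ + 12*x⁴ + 10*x³ + 59*x² - 18*x - 72 = (x² - x + 4)·(x + 6)·(x - 1)·(x + 3)·(x + 1)
Cancel the common factors (x² - x + 4), (x + 6), (x + 3).

(2*x - 4)/(x² - 1)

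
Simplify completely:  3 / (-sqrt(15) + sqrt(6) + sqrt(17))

(-12*sqrt(15) + 6*sqrt(17) + 39*sqrt(6) + 9*sqrt(170))/172

Group as (sqrt(6) + sqrt(17)) - sqrt(15); multiply by (sqrt(6) + sqrt(17)) + sqrt(15), then rationalise the remaining surd.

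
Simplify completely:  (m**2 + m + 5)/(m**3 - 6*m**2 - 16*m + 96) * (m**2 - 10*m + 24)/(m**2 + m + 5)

1/(m + 4)

Factor: m**3 - 6*m**2 - 16*m + 96 = (m - 6)*(m + 4)*(m - 4);  m**2 - 10*m + 24 = (m - 6)*(m - 4)
Cancel the common factors (m**2 + m + 5), (m - 6), (m - 4).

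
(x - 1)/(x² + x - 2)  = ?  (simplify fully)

1/(x + 2)

Factor: x² + x - 2 = (x + 2)·(x - 1)
Cancel the common factor (x - 1).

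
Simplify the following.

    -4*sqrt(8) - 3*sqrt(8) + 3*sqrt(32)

4*sqrt(8) = 8*sqrt(2); 3*sqrt(8) = 6*sqrt(2); 3*sqrt(32) = 12*sqrt(2)
Combine: (-8 - 6 + 12)·sqrt(2) = -2*sqrt(2)

-2*sqrt(2)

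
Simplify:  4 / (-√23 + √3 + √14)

Group as (√3 + √14) - √23; multiply by (√3 + √14) + √23, then rationalise the remaining surd.

(6*√23 + 12*√14 + 34*√3 + 2*√966)/33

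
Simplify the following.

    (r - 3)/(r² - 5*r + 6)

Factor: r² - 5*r + 6 = (r - 3)·(r - 2)
Cancel the common factor (r - 3).

1/(r - 2)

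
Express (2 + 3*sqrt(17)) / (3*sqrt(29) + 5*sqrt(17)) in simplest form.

(-9*sqrt(493) - 6*sqrt(29) + 10*sqrt(17) + 255)/164

Multiply numerator and denominator by -3*sqrt(29) + 5*sqrt(17).
Denominator becomes 164; numerator becomes -9*sqrt(493) - 6*sqrt(29) + 10*sqrt(17) + 255.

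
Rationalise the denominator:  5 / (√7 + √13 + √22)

(-√2002 - √22 + 8*√13 + 14*√7)/36

Group as (√13 + √22) + √7; multiply by (√13 + √22) - √7, then rationalise the remaining surd.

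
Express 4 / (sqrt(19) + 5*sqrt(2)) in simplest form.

Multiply numerator and denominator by -sqrt(19) + 5*sqrt(2).
Denominator becomes 31; numerator becomes -4*sqrt(19) + 20*sqrt(2).

(-4*sqrt(19) + 20*sqrt(2))/31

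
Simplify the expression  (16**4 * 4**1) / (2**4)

2**14

16**4 = 2**16; 4**1 = 2**2; 2**4 = 2**4
Combine exponents: 2**14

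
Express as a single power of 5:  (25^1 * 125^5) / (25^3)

25^1 = 5^2; 125^5 = 5^15; 25^3 = 5^6
Combine exponents: 5^11

5^11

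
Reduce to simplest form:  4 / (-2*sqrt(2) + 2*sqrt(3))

Multiply numerator and denominator by 2*sqrt(2) + 2*sqrt(3).
Denominator becomes 4; numerator becomes 8*sqrt(2) + 8*sqrt(3).

2*sqrt(2) + 2*sqrt(3)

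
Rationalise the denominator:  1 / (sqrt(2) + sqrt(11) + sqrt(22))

(-44 - 9*sqrt(22) + 13*sqrt(11) + 31*sqrt(2))/7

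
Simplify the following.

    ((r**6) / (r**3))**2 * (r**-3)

Inside the bracket: r**3
Raise to the power 2: r**6
Multiply by (r**-3): add exponents.

r**3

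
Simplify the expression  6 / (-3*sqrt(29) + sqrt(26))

Multiply numerator and denominator by sqrt(26) + 3*sqrt(29).
Denominator becomes -235; numerator becomes 6*sqrt(26) + 18*sqrt(29).

(-18*sqrt(29) - 6*sqrt(26))/235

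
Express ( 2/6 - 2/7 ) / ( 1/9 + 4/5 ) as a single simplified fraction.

Numerator: 2/6 - 2/7 = 1/21
Denominator: 1/9 + 4/5 = 41/45
Divide: (1/21) · (45/41) = 15/287

15/287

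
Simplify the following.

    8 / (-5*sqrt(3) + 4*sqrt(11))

Multiply numerator and denominator by 5*sqrt(3) + 4*sqrt(11).
Denominator becomes 101; numerator becomes 40*sqrt(3) + 32*sqrt(11).

(40*sqrt(3) + 32*sqrt(11))/101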